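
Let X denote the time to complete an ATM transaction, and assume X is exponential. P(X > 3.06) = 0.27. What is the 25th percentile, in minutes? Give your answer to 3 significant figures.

e^(−λ·3.06) = 0.27 ⇒ λ = −ln(0.27)/3.06 = 0.427887.
25th percentile: 1 − e^(−λt) = 0.25, t = −ln(0.75)/λ = 0.672332 minutes.

0.672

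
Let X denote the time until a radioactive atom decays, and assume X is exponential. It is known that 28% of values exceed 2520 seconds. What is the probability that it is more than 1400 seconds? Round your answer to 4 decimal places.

e^(−λ·2520) = 0.28 ⇒ λ = −ln(0.28)/2520 = 0.000505145.
P(X > 1400) = e^(−0.000505145·1400) = e^(−0.7072) ≈ 0.4930.

0.4930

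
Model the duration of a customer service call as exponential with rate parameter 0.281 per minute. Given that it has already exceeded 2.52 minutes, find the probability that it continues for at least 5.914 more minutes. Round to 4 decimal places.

0.1898

The exponential is memoryless, so the remaining time is again Exp(λ): the condition X > 2.52 is irrelevant.
P(X > 5.914) = e^(−1.6618) ≈ 0.1898.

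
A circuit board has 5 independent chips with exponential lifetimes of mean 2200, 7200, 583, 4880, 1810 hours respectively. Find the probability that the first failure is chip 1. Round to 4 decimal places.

0.1482

Rates: λ_i = 1/mean_i → 0.000454545, 0.000138889, 0.00171527, 0.000204918, 0.000552486; Σλ = 0.0030661.
P(chip 1 first) = λ_1/Σλ = 0.000454545/0.0030661 ≈ 0.1482.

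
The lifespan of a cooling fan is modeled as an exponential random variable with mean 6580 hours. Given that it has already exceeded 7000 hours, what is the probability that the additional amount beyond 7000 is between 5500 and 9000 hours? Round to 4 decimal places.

0.1788

The rate is λ = 1/6580 = 0.000151976 per hour.
Memoryless: the residual past 7000 is again Exp(λ).
P(5500 < residual < 9000) = e^(−λ·5500) − e^(−λ·9000) = 0.43350 − 0.25467 ≈ 0.1788.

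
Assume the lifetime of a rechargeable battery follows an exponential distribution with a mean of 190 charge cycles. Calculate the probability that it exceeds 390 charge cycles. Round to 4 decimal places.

The rate is λ = 1/190 = 0.00526316 per charge cycle.
P(X > 390) = e^(−λ·390) = e^(−2.0526) ≈ 0.1284.

0.1284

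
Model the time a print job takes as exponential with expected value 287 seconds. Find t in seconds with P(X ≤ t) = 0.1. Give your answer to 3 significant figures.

The rate is λ = 1/287 = 0.00348432 per second.
Set 1 − e^(−λt) = 0.1, so t = −ln(0.9)/λ = 0.10536/0.00348432 ≈ 30.2385 seconds.

30.2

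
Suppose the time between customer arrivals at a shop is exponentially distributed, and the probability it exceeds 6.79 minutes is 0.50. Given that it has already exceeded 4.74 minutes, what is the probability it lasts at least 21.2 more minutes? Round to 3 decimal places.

0.115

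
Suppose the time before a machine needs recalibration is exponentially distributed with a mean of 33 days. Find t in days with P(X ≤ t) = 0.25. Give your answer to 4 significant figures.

9.494

The rate is λ = 1/33 = 0.030303 per day.
Set 1 − e^(−λt) = 0.25, so t = −ln(0.75)/λ = 0.28768/0.030303 ≈ 9.49351 days.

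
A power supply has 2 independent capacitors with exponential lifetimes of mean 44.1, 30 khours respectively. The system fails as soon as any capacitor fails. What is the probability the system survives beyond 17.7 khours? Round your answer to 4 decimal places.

The first failure time is exponential with rate Σλ_i = 1/44.1 + 1/30 = 0.0560091 per khour.
P(min > 17.7) = e^(−0.0560091·17.7) = e^(−0.99136) ≈ 0.3711.

0.3711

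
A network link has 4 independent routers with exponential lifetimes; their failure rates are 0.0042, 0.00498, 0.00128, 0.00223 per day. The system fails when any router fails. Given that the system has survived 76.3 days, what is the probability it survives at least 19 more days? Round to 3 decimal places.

Time to first failure ~ Exp(Σλ) with Σλ = 0.01269.
By memorylessness, P(T > 76.3+19 | T > 76.3) = P(T > 19) = e^(−0.01269·19) ≈ 0.786.

0.786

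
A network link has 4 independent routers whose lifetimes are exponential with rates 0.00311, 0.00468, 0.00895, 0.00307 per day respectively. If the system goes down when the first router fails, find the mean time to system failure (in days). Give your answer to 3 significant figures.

The time to first failure is exponential with rate Σλ = 0.00311 + 0.00468 + 0.00895 + 0.00307 = 0.01981.
E[min] = 1/Σλ = 1/0.01981 = 50.4796 days.

50.5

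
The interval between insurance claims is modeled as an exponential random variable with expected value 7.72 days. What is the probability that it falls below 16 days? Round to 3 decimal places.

0.874

The rate is λ = 1/7.72 = 0.129534 per day.
P(X ≤ 16) = 1 − e^(−λ·16) = 1 − e^(−2.0725) ≈ 0.874.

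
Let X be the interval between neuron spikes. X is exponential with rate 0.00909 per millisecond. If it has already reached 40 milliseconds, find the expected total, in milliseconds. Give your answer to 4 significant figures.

150.0

By memorylessness, E[X | X > 40] = 40 + 1/λ = 40 + 110.011 = 150.011 milliseconds.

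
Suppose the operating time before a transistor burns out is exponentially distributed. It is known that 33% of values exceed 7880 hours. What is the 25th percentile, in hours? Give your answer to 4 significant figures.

2045

e^(−λ·7880) = 0.33 ⇒ λ = −ln(0.33)/7880 = 0.000140693.
25th percentile: 1 − e^(−λt) = 0.25, t = −ln(0.75)/λ = 2044.75 hours.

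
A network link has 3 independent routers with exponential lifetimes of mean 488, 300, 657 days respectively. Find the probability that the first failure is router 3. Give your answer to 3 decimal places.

Rates: λ_i = 1/mean_i → 0.00204918, 0.00333333, 0.00152207; Σλ = 0.00690458.
P(router 3 first) = λ_3/Σλ = 0.00152207/0.00690458 ≈ 0.220.

0.220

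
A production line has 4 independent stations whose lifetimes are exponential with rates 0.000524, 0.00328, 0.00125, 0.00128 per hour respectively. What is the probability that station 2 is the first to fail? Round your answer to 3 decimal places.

The time to first failure is exponential with rate Σλ = 0.000524 + 0.00328 + 0.00125 + 0.00128 = 0.006334.
P(station 2 first) = λ_2/Σλ = 0.00328/0.006334 ≈ 0.518.

0.518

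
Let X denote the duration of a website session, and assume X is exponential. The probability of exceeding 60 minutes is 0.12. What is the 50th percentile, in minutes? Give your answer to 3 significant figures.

e^(−λ·60) = 0.12 ⇒ λ = −ln(0.12)/60 = 0.0353377.
50th percentile: 1 − e^(−λt) = 0.5, t = −ln(0.5)/λ = 19.6149 minutes.

19.6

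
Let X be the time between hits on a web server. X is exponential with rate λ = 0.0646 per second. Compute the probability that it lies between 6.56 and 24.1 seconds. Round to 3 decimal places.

P(6.56 < X < 24.1) = e^(−λ·6.56) − e^(−λ·24.1) = 0.65457 − 0.21080 ≈ 0.444.

0.444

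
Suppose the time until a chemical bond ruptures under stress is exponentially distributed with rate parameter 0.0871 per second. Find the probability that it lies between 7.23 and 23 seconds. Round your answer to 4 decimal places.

0.3978

P(7.23 < X < 23) = e^(−λ·7.23) − e^(−λ·23) = 0.53273 − 0.13489 ≈ 0.3978.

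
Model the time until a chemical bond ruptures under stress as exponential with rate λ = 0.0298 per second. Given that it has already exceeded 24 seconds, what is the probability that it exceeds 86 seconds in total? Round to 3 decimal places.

P(X > s+t | X > s) = e^(−λ(s+t))/e^(−λs) = e^(−λt), independent of s = 24.
P(X > 62) = e^(−1.8476) ≈ 0.158.

0.158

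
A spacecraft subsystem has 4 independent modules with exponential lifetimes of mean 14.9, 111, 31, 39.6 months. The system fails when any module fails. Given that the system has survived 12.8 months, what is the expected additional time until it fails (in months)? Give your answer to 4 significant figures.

7.483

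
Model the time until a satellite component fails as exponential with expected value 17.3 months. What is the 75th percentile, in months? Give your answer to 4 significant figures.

23.98

The rate is λ = 1/17.3 = 0.0578035 per month.
Set 1 − e^(−λt) = 0.75, so t = −ln(0.25)/λ = 1.3863/0.0578035 ≈ 23.9829 months.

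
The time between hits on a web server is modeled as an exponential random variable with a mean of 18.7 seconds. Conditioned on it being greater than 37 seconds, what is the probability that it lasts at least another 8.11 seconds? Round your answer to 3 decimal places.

0.648

The rate is λ = 1/18.7 = 0.0534759 per second.
The exponential is memoryless, so the remaining time is again Exp(λ): the condition X > 37 is irrelevant.
P(X > 8.11) = e^(−0.43369) ≈ 0.648.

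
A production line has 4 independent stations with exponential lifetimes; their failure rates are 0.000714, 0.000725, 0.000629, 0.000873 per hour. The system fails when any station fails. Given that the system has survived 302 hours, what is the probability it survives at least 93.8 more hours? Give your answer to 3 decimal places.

Time to first failure ~ Exp(Σλ) with Σλ = 0.002941.
By memorylessness, P(T > 302+93.8 | T > 302) = P(T > 93.8) = e^(−0.002941·93.8) ≈ 0.759.

0.759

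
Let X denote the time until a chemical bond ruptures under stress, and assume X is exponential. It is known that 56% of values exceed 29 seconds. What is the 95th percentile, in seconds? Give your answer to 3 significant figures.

e^(−λ·29) = 0.56 ⇒ λ = −ln(0.56)/29 = 0.0199937.
95th percentile: 1 − e^(−λt) = 0.95, t = −ln(0.05)/λ = 149.834 seconds.

150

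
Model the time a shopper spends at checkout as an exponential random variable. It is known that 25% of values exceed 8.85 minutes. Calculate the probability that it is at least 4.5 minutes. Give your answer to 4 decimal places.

0.4942

e^(−λ·8.85) = 0.25 ⇒ λ = −ln(0.25)/8.85 = 0.156643.
P(X > 4.5) = e^(−0.156643·4.5) = e^(−0.7049) ≈ 0.4942.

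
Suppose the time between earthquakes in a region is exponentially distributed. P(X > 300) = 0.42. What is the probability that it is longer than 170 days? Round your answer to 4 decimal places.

0.6117

e^(−λ·300) = 0.42 ⇒ λ = −ln(0.42)/300 = 0.00289167.
P(X > 170) = e^(−0.00289167·170) = e^(−0.49158) ≈ 0.6117.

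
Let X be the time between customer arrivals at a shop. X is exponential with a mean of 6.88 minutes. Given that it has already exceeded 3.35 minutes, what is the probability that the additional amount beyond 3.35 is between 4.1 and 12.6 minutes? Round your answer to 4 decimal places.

0.3909

The rate is λ = 1/6.88 = 0.145349 per minute.
Memoryless: the residual past 3.35 is again Exp(λ).
P(4.1 < residual < 12.6) = e^(−λ·4.1) − e^(−λ·12.6) = 0.55105 − 0.16019 ≈ 0.3909.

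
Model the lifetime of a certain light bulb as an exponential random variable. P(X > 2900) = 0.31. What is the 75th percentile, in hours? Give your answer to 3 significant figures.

e^(−λ·2900) = 0.31 ⇒ λ = −ln(0.31)/2900 = 0.000403856.
75th percentile: 1 − e^(−λt) = 0.75, t = −ln(0.25)/λ = 3432.64 hours.

3430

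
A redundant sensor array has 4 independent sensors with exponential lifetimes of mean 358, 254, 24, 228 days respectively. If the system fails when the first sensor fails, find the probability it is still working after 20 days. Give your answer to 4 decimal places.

0.3480

The first failure time is exponential with rate Σλ_i = 1/358 + 1/254 + 1/24 + 1/228 = 0.0527829 per day.
P(min > 20) = e^(−0.0527829·20) = e^(−1.0557) ≈ 0.3480.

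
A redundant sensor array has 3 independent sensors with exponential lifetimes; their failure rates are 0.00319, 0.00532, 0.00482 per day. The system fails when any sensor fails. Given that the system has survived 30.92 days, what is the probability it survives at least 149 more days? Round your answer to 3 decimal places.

0.137

Time to first failure ~ Exp(Σλ) with Σλ = 0.01333.
By memorylessness, P(T > 30.92+149 | T > 30.92) = P(T > 149) = e^(−0.01333·149) ≈ 0.137.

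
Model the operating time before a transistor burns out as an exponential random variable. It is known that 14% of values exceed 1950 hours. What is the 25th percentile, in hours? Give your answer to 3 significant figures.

285

e^(−λ·1950) = 0.14 ⇒ λ = −ln(0.14)/1950 = 0.00100826.
25th percentile: 1 − e^(−λt) = 0.25, t = −ln(0.75)/λ = 285.324 hours.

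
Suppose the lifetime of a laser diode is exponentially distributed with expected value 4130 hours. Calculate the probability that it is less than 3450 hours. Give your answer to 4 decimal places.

0.5663

The rate is λ = 1/4130 = 0.000242131 per hour.
P(X ≤ 3450) = 1 − e^(−λ·3450) = 1 − e^(−0.83535) ≈ 0.5663.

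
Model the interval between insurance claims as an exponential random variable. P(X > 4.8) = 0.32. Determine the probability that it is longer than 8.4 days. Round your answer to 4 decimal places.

0.1361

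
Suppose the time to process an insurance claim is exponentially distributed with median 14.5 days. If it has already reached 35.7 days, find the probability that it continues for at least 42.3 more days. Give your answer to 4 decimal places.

0.1324

For an exponential, median = ln(2)/λ, so λ = ln 2 / 14.5 = 0.0478033 per day.
The exponential is memoryless, so the remaining time is again Exp(λ): the condition X > 35.7 is irrelevant.
P(X > 42.3) = e^(−2.0221) ≈ 0.1324.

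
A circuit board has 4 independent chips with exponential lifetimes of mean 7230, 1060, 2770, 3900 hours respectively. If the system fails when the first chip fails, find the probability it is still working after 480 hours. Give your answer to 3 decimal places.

0.442

The first failure time is exponential with rate Σλ_i = 1/7230 + 1/1060 + 1/2770 + 1/3900 = 0.00169913 per hour.
P(min > 480) = e^(−0.00169913·480) = e^(−0.81558) ≈ 0.442.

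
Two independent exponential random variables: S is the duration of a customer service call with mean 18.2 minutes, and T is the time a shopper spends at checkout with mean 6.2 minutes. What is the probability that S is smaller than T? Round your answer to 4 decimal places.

λ_1 = 1/18.2 = 0.0549451, λ_2 = 1/6.2 = 0.16129.
For independent exponentials, P(S < T) = λ_1/(λ_1+λ_2) = 0.0549451/0.216235 ≈ 0.2541.

0.2541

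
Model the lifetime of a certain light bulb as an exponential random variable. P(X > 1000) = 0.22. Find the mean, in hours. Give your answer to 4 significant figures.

e^(−λ·1000) = 0.22 ⇒ λ = −ln(0.22)/1000 = 0.00151413.
Mean = 1/λ = 660.446 hours.

660.4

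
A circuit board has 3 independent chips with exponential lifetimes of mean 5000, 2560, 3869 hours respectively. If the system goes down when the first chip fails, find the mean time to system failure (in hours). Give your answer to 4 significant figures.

1178

The first failure time is exponential with rate Σλ_i = 1/5000 + 1/2560 + 1/3869 = 0.00084909 per hour.
E[min] = 1/Σλ = 1/0.00084909 = 1177.73 hours.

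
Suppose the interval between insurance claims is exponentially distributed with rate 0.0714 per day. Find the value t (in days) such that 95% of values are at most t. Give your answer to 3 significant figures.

42.0

Set 1 − e^(−λt) = 0.95, so t = −ln(0.05)/λ = 2.9957/0.0714 ≈ 41.957 days.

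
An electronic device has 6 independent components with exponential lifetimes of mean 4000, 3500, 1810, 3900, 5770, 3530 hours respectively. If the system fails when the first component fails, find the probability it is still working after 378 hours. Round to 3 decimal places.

0.506

The first failure time is exponential with rate Σλ_i = 1/4000 + 1/3500 + 1/1810 + 1/3900 + 1/5770 + 1/3530 = 0.00180121 per hour.
P(min > 378) = e^(−0.00180121·378) = e^(−0.68086) ≈ 0.506.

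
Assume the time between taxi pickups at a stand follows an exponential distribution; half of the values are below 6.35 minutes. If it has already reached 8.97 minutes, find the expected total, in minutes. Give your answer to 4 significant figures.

18.13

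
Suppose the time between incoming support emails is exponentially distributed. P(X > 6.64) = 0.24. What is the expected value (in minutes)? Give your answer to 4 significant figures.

e^(−λ·6.64) = 0.24 ⇒ λ = −ln(0.24)/6.64 = 0.214927.
Mean = 1/λ = 4.65274 minutes.

4.653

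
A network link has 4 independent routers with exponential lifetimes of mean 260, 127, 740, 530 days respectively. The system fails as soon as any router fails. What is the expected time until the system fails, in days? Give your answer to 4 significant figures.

66.85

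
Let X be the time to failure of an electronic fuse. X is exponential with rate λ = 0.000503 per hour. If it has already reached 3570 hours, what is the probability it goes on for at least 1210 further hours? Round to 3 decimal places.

0.544

P(X > s+t | X > s) = e^(−λ(s+t))/e^(−λs) = e^(−λt), independent of s = 3570.
P(X > 1210) = e^(−0.60863) ≈ 0.544.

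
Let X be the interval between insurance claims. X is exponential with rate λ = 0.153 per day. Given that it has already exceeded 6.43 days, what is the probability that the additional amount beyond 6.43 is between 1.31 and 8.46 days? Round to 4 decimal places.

0.5443

Memoryless: the residual past 6.43 is again Exp(λ).
P(1.31 < residual < 8.46) = e^(−λ·1.31) − e^(−λ·8.46) = 0.81838 − 0.27407 ≈ 0.5443.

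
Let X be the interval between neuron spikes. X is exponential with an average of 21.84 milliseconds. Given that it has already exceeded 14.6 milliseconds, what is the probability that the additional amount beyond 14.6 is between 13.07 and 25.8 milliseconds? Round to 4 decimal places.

0.2428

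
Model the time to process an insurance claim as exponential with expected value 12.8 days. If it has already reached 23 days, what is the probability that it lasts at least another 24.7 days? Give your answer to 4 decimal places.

The rate is λ = 1/12.8 = 0.078125 per day.
By the memoryless property, P(X > 23+24.7 | X > 23) = P(X > 24.7).
P(X > 24.7) = e^(−1.9297) ≈ 0.1452.

0.1452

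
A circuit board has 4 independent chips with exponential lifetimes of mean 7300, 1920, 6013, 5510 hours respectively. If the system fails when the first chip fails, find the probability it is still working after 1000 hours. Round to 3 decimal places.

0.366

The first failure time is exponential with rate Σλ_i = 1/7300 + 1/1920 + 1/6013 + 1/5510 = 0.00100561 per hour.
P(min > 1000) = e^(−0.00100561·1000) = e^(−1.0056) ≈ 0.366.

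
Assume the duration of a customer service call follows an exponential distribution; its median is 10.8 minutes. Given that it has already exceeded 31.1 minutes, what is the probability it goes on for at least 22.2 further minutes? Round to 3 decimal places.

For an exponential, median = ln(2)/λ, so λ = ln 2 / 10.8 = 0.0641803 per minute.
P(X > s+t | X > s) = e^(−λ(s+t))/e^(−λs) = e^(−λt), independent of s = 31.1.
P(X > 22.2) = e^(−1.4248) ≈ 0.241.

0.241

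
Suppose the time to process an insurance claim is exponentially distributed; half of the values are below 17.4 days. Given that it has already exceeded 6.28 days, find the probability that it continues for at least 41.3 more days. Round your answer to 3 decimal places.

0.193

For an exponential, median = ln(2)/λ, so λ = ln 2 / 17.4 = 0.039836 per day.
By the memoryless property, P(X > 6.28+41.3 | X > 6.28) = P(X > 41.3).
P(X > 41.3) = e^(−1.6452) ≈ 0.193.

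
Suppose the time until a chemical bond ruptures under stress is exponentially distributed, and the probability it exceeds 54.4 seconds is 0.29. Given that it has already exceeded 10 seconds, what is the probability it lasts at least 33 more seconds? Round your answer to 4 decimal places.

0.4719

From e^(−λ·54.4) = 0.29, λ = −ln(0.29)/54.4 = 0.022755.
Memoryless: P(X > 10+33 | X > 10) = P(X > 33) = e^(−0.022755·33) ≈ 0.4719.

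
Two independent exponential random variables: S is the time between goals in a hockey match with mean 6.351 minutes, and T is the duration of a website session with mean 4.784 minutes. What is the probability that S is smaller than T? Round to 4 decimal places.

λ_1 = 1/6.351 = 0.157456, λ_2 = 1/4.784 = 0.20903.
For independent exponentials, P(S < T) = λ_1/(λ_1+λ_2) = 0.157456/0.366486 ≈ 0.4296.

0.4296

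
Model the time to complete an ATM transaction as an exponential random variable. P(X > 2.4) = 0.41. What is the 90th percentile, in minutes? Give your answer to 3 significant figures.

e^(−λ·2.4) = 0.41 ⇒ λ = −ln(0.41)/2.4 = 0.371499.
90th percentile: 1 − e^(−λt) = 0.9, t = −ln(0.1)/λ = 6.19809 minutes.

6.20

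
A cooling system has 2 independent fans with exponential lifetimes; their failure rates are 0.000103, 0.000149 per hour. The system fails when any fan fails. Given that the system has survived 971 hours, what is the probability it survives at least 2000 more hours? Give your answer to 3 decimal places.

Time to first failure ~ Exp(Σλ) with Σλ = 0.000252.
By memorylessness, P(T > 971+2000 | T > 971) = P(T > 2000) = e^(−0.000252·2000) ≈ 0.604.

0.604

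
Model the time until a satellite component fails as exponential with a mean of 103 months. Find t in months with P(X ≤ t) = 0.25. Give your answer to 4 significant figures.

The rate is λ = 1/103 = 0.00970874 per month.
Set 1 − e^(−λt) = 0.25, so t = −ln(0.75)/λ = 0.28768/0.00970874 ≈ 29.6313 months.

29.63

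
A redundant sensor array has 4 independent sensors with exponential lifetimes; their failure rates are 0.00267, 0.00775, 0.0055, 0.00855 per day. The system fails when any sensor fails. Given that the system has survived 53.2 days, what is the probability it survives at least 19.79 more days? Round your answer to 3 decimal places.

0.616

Time to first failure ~ Exp(Σλ) with Σλ = 0.02447.
By memorylessness, P(T > 53.2+19.79 | T > 53.2) = P(T > 19.79) = e^(−0.02447·19.79) ≈ 0.616.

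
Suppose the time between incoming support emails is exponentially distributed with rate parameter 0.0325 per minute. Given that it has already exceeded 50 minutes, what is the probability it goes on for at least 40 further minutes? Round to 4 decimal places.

0.2725

P(X > s+t | X > s) = e^(−λ(s+t))/e^(−λs) = e^(−λt), independent of s = 50.
P(X > 40) = e^(−1.3) ≈ 0.2725.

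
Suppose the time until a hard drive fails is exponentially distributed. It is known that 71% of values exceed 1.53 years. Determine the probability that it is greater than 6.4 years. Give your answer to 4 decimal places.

e^(−λ·1.53) = 0.71 ⇒ λ = −ln(0.71)/1.53 = 0.22385.
P(X > 6.4) = e^(−0.22385·6.4) = e^(−1.4326) ≈ 0.2387.

0.2387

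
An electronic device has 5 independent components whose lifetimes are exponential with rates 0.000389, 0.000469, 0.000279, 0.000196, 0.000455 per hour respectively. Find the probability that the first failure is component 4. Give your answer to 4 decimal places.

The time to first failure is exponential with rate Σλ = 0.000389 + 0.000469 + 0.000279 + 0.000196 + 0.000455 = 0.001788.
P(component 4 first) = λ_4/Σλ = 0.000196/0.001788 ≈ 0.1096.

0.1096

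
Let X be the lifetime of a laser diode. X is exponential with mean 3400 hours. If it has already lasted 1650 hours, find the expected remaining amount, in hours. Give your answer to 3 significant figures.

The rate is λ = 1/3400 = 0.000294118 per hour.
By memorylessness, the remaining amount past any threshold is again Exp(λ) with mean 1/λ = 3400 hours.

3400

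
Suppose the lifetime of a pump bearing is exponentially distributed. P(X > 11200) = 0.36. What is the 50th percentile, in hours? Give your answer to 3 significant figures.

7600

e^(−λ·11200) = 0.36 ⇒ λ = −ln(0.36)/11200 = 0.0000912189.
50th percentile: 1 − e^(−λt) = 0.5, t = −ln(0.5)/λ = 7598.73 hours.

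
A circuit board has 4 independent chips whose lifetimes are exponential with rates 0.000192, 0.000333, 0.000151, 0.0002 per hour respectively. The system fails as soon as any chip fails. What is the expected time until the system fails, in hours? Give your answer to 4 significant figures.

1142

The time to first failure is exponential with rate Σλ = 0.000192 + 0.000333 + 0.000151 + 0.0002 = 0.000876.
E[min] = 1/Σλ = 1/0.000876 = 1141.55 hours.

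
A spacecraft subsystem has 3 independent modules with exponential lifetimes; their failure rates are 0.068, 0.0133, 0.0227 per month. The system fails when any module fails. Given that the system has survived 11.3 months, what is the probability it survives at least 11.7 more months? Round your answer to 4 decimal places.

0.2962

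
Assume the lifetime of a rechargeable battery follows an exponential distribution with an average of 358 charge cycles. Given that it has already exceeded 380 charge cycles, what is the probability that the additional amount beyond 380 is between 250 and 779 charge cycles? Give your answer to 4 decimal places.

0.3839

The rate is λ = 1/358 = 0.0027933 per charge cycle.
Memoryless: the residual past 380 is again Exp(λ).
P(250 < residual < 779) = e^(−λ·250) − e^(−λ·779) = 0.49742 − 0.11350 ≈ 0.3839.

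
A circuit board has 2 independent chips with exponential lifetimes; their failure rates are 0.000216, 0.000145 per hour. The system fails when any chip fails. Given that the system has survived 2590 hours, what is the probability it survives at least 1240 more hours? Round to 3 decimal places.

0.639

Time to first failure ~ Exp(Σλ) with Σλ = 0.000361.
By memorylessness, P(T > 2590+1240 | T > 2590) = P(T > 1240) = e^(−0.000361·1240) ≈ 0.639.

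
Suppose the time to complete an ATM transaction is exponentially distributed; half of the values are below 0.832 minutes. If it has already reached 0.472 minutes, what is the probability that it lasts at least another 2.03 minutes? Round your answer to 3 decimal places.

0.184

For an exponential, median = ln(2)/λ, so λ = ln 2 / 0.832 = 0.83311 per minute.
The exponential is memoryless, so the remaining time is again Exp(λ): the condition X > 0.472 is irrelevant.
P(X > 2.03) = e^(−1.6912) ≈ 0.184.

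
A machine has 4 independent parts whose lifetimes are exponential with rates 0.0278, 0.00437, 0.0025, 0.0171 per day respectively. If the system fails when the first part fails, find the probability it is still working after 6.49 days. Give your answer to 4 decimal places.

0.7146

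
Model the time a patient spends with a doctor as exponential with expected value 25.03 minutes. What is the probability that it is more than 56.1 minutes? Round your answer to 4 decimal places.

The rate is λ = 1/25.03 = 0.0399521 per minute.
P(X > 56.1) = e^(−λ·56.1) = e^(−2.2413) ≈ 0.1063.

0.1063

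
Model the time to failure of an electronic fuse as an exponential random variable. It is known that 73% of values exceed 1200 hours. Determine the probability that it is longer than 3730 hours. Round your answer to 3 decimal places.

0.376

e^(−λ·1200) = 0.73 ⇒ λ = −ln(0.73)/1200 = 0.000262259.
P(X > 3730) = e^(−0.000262259·3730) = e^(−0.97823) ≈ 0.376.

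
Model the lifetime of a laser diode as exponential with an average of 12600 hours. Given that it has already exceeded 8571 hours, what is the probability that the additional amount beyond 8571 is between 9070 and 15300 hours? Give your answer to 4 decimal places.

The rate is λ = 1/12600 = 0.0000793651 per hour.
Memoryless: the residual past 8571 is again Exp(λ).
P(9070 < residual < 15300) = e^(−λ·9070) − e^(−λ·15300) = 0.48683 − 0.29692 ≈ 0.1899.

0.1899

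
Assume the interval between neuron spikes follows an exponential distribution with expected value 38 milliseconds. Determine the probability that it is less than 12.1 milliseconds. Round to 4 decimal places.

0.2727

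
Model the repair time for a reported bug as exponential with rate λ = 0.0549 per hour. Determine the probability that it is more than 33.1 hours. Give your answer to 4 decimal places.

0.1625

P(X > 33.1) = e^(−λ·33.1) = e^(−1.8172) ≈ 0.1625.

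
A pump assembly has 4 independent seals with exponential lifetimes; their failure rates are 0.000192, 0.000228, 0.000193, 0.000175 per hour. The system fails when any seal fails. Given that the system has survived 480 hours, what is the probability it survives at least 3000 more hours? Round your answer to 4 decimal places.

0.0940

Time to first failure ~ Exp(Σλ) with Σλ = 0.000788.
By memorylessness, P(T > 480+3000 | T > 480) = P(T > 3000) = e^(−0.000788·3000) ≈ 0.0940.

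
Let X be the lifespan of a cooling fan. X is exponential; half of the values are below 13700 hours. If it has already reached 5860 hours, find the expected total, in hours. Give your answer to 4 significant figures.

25620

For an exponential, median = ln(2)/λ, so λ = ln 2 / 13700 = 0.0000505947 per hour.
By memorylessness, E[X | X > 5860] = 5860 + 1/λ = 5860 + 19764.9 = 25624.9 hours.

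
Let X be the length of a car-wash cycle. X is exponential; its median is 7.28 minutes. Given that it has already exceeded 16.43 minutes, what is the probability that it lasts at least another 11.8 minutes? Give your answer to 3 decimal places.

0.325

For an exponential, median = ln(2)/λ, so λ = ln 2 / 7.28 = 0.0952125 per minute.
By the memoryless property, P(X > 16.43+11.8 | X > 16.43) = P(X > 11.8).
P(X > 11.8) = e^(−1.1235) ≈ 0.325.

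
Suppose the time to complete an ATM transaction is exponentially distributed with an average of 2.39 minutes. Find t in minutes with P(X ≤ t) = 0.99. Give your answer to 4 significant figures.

11.01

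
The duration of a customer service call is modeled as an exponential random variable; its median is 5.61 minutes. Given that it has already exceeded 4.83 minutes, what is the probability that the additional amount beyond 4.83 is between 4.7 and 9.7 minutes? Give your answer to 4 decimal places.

0.2579

For an exponential, median = ln(2)/λ, so λ = ln 2 / 5.61 = 0.123556 per minute.
Memoryless: the residual past 4.83 is again Exp(λ).
P(4.7 < residual < 9.7) = e^(−λ·4.7) − e^(−λ·9.7) = 0.55950 − 0.30165 ≈ 0.2579.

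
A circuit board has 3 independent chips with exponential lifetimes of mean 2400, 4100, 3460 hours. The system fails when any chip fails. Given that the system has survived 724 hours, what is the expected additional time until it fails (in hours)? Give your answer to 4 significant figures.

First-failure rate Σλ = 1/2400 + 1/4100 + 1/3460 = 0.000949586.
By memorylessness the expected residual is 1/Σλ = 1053.09 hours, regardless of the 724 already elapsed.

1053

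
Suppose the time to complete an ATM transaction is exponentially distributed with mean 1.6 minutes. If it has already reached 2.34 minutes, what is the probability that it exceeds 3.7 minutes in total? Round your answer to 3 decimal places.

The rate is λ = 1/1.6 = 0.625 per minute.
P(X > s+t | X > s) = e^(−λ(s+t))/e^(−λs) = e^(−λt), independent of s = 2.34.
P(X > 1.36) = e^(−0.85) ≈ 0.427.

0.427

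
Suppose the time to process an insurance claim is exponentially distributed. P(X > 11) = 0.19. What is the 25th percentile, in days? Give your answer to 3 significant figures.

1.91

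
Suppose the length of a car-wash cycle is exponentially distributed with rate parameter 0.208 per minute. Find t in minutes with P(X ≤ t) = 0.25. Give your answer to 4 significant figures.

Set 1 − e^(−λt) = 0.25, so t = −ln(0.75)/λ = 0.28768/0.208 ≈ 1.38309 minutes.

1.383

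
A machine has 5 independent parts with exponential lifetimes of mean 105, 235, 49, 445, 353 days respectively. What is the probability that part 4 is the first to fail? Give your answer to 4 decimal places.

0.0572

Rates: λ_i = 1/mean_i → 0.00952381, 0.00425532, 0.0204082, 0.00224719, 0.00283286; Σλ = 0.0392673.
P(part 4 first) = λ_4/Σλ = 0.00224719/0.0392673 ≈ 0.0572.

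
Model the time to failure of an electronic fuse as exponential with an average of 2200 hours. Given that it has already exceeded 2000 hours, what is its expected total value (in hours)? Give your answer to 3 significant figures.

4200

The rate is λ = 1/2200 = 0.000454545 per hour.
By memorylessness, E[X | X > 2000] = 2000 + 1/λ = 2000 + 2200 = 4200 hours.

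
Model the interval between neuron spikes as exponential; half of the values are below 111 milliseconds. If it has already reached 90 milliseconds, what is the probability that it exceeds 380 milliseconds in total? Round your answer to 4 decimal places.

0.1635

For an exponential, median = ln(2)/λ, so λ = ln 2 / 111 = 0.00624457 per millisecond.
P(X > s+t | X > s) = e^(−λ(s+t))/e^(−λs) = e^(−λt), independent of s = 90.
P(X > 290) = e^(−1.8109) ≈ 0.1635.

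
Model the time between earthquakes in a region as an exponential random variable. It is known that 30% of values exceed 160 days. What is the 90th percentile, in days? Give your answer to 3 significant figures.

306

e^(−λ·160) = 0.30 ⇒ λ = −ln(0.30)/160 = 0.00752483.
90th percentile: 1 − e^(−λt) = 0.9, t = −ln(0.1)/λ = 305.998 days.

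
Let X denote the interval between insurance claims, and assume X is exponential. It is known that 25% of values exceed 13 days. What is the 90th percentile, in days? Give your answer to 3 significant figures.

21.6

e^(−λ·13) = 0.25 ⇒ λ = −ln(0.25)/13 = 0.106638.
90th percentile: 1 − e^(−λt) = 0.9, t = −ln(0.1)/λ = 21.5925 days.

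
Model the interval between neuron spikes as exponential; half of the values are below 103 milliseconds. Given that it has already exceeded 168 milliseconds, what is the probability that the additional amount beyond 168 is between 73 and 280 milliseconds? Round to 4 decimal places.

0.4599

For an exponential, median = ln(2)/λ, so λ = ln 2 / 103 = 0.00672958 per millisecond.
Memoryless: the residual past 168 is again Exp(λ).
P(73 < residual < 280) = e^(−λ·73) − e^(−λ·280) = 0.61186 − 0.15194 ≈ 0.4599.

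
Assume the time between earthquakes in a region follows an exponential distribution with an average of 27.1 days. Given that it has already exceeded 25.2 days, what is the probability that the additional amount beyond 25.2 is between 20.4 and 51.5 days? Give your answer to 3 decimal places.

0.322

The rate is λ = 1/27.1 = 0.0369004 per day.
Memoryless: the residual past 25.2 is again Exp(λ).
P(20.4 < residual < 51.5) = e^(−λ·20.4) − e^(−λ·51.5) = 0.47106 − 0.14951 ≈ 0.322.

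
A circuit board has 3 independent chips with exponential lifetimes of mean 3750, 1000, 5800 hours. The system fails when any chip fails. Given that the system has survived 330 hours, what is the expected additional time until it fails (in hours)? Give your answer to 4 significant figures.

694.9

First-failure rate Σλ = 1/3750 + 1/1000 + 1/5800 = 0.00143908.
By memorylessness the expected residual is 1/Σλ = 694.888 hours, regardless of the 330 already elapsed.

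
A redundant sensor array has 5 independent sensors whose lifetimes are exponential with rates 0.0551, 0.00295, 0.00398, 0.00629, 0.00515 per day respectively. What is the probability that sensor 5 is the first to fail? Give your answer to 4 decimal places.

The time to first failure is exponential with rate Σλ = 0.0551 + 0.00295 + 0.00398 + 0.00629 + 0.00515 = 0.07347.
P(sensor 5 first) = λ_5/Σλ = 0.00515/0.07347 ≈ 0.0701.

0.0701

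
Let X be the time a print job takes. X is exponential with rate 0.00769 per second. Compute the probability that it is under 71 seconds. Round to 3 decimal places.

P(X ≤ 71) = 1 − e^(−λ·71) = 1 − e^(−0.54599) ≈ 0.421.

0.421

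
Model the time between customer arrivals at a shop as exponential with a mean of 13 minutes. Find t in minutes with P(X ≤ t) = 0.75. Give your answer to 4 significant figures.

The rate is λ = 1/13 = 0.0769231 per minute.
Set 1 − e^(−λt) = 0.75, so t = −ln(0.25)/λ = 1.3863/0.0769231 ≈ 18.0218 minutes.

18.02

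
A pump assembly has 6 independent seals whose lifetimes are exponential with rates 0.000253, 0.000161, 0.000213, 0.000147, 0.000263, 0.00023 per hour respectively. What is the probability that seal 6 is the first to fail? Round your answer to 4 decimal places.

The time to first failure is exponential with rate Σλ = 0.000253 + 0.000161 + 0.000213 + 0.000147 + 0.000263 + 0.00023 = 0.001267.
P(seal 6 first) = λ_6/Σλ = 0.00023/0.001267 ≈ 0.1815.

0.1815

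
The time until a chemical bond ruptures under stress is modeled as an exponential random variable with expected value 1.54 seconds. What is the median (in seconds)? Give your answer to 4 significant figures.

The rate is λ = 1/1.54 = 0.649351 per second.
Set 1 − e^(−λt) = 0.5, so t = −ln(0.5)/λ = 0.69315/0.649351 ≈ 1.06745 seconds.

1.067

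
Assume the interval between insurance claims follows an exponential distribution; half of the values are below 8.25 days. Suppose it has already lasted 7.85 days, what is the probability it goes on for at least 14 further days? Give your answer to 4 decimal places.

0.3084

For an exponential, median = ln(2)/λ, so λ = ln 2 / 8.25 = 0.0840178 per day.
The exponential is memoryless, so the remaining time is again Exp(λ): the condition X > 7.85 is irrelevant.
P(X > 14) = e^(−1.1762) ≈ 0.3084.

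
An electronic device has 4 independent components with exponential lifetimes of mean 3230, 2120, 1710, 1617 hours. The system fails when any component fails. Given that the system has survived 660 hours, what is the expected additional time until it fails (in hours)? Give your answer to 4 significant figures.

First-failure rate Σλ = 1/3230 + 1/2120 + 1/1710 + 1/1617 = 0.00198452.
By memorylessness the expected residual is 1/Σλ = 503.9 hours, regardless of the 660 already elapsed.

503.9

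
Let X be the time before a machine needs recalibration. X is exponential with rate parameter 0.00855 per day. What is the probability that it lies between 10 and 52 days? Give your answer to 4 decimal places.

0.2770

P(10 < X < 52) = e^(−λ·10) − e^(−λ·52) = 0.91805 − 0.64108 ≈ 0.2770.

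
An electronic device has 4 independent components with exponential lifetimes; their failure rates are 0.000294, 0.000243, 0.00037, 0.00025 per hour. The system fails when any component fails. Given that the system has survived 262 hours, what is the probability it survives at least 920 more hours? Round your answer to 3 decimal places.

Time to first failure ~ Exp(Σλ) with Σλ = 0.001157.
By memorylessness, P(T > 262+920 | T > 262) = P(T > 920) = e^(−0.001157·920) ≈ 0.345.

0.345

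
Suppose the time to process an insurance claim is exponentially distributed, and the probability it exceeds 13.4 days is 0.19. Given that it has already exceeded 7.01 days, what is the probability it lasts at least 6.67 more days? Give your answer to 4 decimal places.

0.4375

From e^(−λ·13.4) = 0.19, λ = −ln(0.19)/13.4 = 0.123935.
Memoryless: P(X > 7.01+6.67 | X > 7.01) = P(X > 6.67) = e^(−0.123935·6.67) ≈ 0.4375.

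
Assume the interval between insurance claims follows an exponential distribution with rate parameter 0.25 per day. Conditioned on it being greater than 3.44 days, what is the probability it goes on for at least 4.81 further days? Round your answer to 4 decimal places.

0.3004

P(X > s+t | X > s) = e^(−λ(s+t))/e^(−λs) = e^(−λt), independent of s = 3.44.
P(X > 4.81) = e^(−1.2025) ≈ 0.3004.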